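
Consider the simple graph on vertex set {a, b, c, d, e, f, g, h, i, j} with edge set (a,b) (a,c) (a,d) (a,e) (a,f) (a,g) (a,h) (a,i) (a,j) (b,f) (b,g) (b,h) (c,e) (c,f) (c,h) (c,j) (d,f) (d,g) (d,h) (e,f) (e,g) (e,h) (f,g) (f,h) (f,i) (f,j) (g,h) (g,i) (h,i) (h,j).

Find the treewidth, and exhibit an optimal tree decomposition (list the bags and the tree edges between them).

Every bag has size at most 5, so the width is 5 − 1 = 4 and tw(G) ≤ 4. Conversely, {a, d, f, g, h} is a clique of size 5, and the vertices of any clique must share a bag in every tree decomposition; so some bag has ≥ 5 vertices and tw(G) ≥ 4. The upper and lower bounds meet at 4, so that is the treewidth.

Treewidth 4.
One optimal decomposition is:
Bags: B1 = {a, e, f, g, h}  B2 = {a, f, g, h, i}  B3 = {a, d, f, g, h}  B4 = {a, c, e, f, h}  B5 = {a, b, f, g, h}  B6 = {a, c, f, h, j}
Tree: B1–B2, B2–B3, B1–B4, B1–B5, B4–B6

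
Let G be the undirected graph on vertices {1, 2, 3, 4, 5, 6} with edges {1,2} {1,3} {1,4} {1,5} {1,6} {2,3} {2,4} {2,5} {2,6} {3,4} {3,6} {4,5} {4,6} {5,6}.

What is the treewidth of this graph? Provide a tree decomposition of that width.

Treewidth 4.
One such decomposition:
Bags: B1 = {1, 2, 4, 5, 6}  B2 = {1, 2, 3, 4, 6}
Tree: B1–B2

Every bag has size at most 5, so the width is 5 − 1 = 4 and tw(G) ≤ 4. For the lower bound, the 5 vertices {1, 2, 3, 4, 6} are pairwise adjacent, and any tree decomposition puts a clique entirely inside one bag — forcing width ≥ 4. Hence tw(G) = 4 exactly.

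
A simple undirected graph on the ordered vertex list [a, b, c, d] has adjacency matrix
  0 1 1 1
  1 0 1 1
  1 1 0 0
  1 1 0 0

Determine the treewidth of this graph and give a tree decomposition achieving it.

Each bag holds 3 vertices, so the decomposition has width 2, which upper-bounds the treewidth. For the lower bound, the 3 vertices {a, b, d} are pairwise adjacent, and any tree decomposition puts a clique entirely inside one bag — forcing width ≥ 2. Combining the bounds, tw(G) = 2.

Treewidth 2.
One optimal decomposition is:
Bags: B1 = {a, b, c}  B2 = {a, b, d}
Tree: B1–B2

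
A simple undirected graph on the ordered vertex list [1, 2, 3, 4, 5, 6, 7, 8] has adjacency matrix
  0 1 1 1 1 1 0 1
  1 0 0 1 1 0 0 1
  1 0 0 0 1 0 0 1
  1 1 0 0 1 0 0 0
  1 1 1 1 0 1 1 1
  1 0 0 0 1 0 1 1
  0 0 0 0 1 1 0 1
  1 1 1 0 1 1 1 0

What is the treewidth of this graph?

3

A width-3 tree decomposition is:
Bags: B1 = {1, 3, 5, 8}  B2 = {1, 5, 6, 8}  B3 = {1, 2, 5, 8}  B4 = {1, 2, 4, 5}  B5 = {5, 6, 7, 8}
Tree: B1–B2, B1–B3, B3–B4, B2–B5
Each bag holds 4 vertices, so the decomposition has width 3, which upper-bounds the treewidth. On the other hand G contains the 4-clique {1, 2, 5, 8}. A clique must lie in a single bag of any decomposition, so no decomposition can have width below 3. Hence tw(G) = 3 exactly.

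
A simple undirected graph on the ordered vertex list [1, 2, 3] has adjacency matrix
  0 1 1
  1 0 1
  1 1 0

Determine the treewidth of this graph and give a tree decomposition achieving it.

A single bag containing all 3 vertices is trivially a valid decomposition of width 2. On the other hand G contains the 3-clique {1, 2, 3}. A clique must lie in a single bag of any decomposition, so no decomposition can have width below 2. Hence tw(G) = 2 exactly.

Treewidth 2.
One such decomposition:
Bags: B1 = {1, 2, 3}
Tree: (single bag)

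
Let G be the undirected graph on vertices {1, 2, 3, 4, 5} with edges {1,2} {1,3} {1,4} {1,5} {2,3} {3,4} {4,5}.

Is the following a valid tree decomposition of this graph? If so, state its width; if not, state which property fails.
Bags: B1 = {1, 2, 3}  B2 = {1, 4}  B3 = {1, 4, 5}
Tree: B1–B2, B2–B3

No — edge (3,4) lies in no bag.

A tree decomposition must satisfy three properties: every vertex lies in some bag; for every edge, both endpoints lie together in some bag; and for every vertex, the bags containing it form a connected subtree. Here edge (3,4) lies in no bag, so the decomposition is invalid.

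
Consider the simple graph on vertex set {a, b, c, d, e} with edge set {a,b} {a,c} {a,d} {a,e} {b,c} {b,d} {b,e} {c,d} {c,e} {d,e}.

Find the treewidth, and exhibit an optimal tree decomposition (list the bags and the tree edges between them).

A single bag containing all 5 vertices is trivially a valid decomposition of width 4. Conversely, {a, b, c, d, e} is a clique of size 5, and the vertices of any clique must share a bag in every tree decomposition; so some bag has ≥ 5 vertices and tw(G) ≥ 4. Hence tw(G) = 4 exactly.

Treewidth 4.
One optimal decomposition is:
Bags: B1 = {a, b, c, d, e}
Tree: (single bag)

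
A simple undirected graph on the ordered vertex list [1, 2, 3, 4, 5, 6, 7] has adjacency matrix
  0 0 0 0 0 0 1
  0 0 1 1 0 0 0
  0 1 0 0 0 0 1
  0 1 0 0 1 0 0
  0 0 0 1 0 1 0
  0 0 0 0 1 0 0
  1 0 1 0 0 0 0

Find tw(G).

1

A width-1 tree decomposition is:
Bags: B1 = {5, 6}  B2 = {4, 5}  B3 = {2, 4}  B4 = {2, 3}  B5 = {3, 7}  B6 = {1, 7}
Tree: B1–B2, B2–B3, B3–B4, B4–B5, B5–B6
Each bag holds 2 vertices, so the decomposition has width 1, which upper-bounds the treewidth. Any graph with an edge has treewidth ≥ 1, and G has the edge 6–5. The upper and lower bounds meet at 1, so that is the treewidth.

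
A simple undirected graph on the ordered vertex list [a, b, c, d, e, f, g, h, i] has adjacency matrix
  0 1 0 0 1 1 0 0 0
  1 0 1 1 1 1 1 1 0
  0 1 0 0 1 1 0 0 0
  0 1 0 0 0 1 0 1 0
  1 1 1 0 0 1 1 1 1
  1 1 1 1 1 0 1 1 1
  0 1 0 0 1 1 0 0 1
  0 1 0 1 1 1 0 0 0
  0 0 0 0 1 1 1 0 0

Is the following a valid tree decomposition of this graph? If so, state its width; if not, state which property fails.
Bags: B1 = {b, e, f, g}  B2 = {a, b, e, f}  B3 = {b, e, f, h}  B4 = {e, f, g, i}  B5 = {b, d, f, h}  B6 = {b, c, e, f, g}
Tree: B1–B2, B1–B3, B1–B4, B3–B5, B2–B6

No — bags containing vertex g are not connected in the tree.

A tree decomposition must satisfy three properties: every vertex lies in some bag; for every edge, both endpoints lie together in some bag; and for every vertex, the bags containing it form a connected subtree. Here bags containing vertex g are not connected in the tree, so the decomposition is invalid.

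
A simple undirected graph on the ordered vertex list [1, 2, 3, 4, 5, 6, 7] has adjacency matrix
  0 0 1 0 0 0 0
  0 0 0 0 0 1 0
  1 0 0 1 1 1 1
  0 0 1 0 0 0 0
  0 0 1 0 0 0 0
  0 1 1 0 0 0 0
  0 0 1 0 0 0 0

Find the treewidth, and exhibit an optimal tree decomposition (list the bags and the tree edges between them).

Treewidth 1.
One optimal decomposition is:
Bags: B1 = {3, 5}  B2 = {3, 4}  B3 = {1, 3}  B4 = {3, 6}  B5 = {3, 7}  B6 = {2, 6}
Tree: B1–B2, B2–B3, B2–B4, B2–B5, B4–B6

The largest bag has 2 vertices, giving width 1; this decomposition certifies tw(G) ≤ 1. Any graph with an edge has treewidth ≥ 1, and G has the edge 5–3. Combining the bounds, tw(G) = 1.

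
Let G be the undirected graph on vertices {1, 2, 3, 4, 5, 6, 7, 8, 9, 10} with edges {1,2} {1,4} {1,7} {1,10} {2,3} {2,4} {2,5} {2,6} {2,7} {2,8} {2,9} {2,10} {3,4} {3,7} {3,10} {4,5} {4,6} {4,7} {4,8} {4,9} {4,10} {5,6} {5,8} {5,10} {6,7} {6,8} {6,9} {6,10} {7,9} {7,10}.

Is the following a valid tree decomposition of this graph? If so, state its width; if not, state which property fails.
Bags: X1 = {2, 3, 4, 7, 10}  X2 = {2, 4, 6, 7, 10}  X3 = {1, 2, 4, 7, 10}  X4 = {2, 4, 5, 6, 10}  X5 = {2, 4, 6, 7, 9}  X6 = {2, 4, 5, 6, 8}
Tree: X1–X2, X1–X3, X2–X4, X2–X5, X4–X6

Yes; width 4.

Vertex coverage: the bags together contain {1, 2, 3, 4, 5, 6, 7, 8, 9, 10}, the full vertex set. Edge coverage: each edge of G has both endpoints in at least one bag. Running intersection: for every vertex, the bags containing it form a connected subtree. All three properties hold, so this is a valid tree decomposition of width max|bag| − 1 = 4, and hence tw(G) ≤ 4.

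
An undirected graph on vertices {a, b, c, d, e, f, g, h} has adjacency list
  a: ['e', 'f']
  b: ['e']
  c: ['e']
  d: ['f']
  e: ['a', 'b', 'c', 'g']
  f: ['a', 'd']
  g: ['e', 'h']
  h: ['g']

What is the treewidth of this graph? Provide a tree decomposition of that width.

Treewidth 1.
One optimal decomposition is:
Bags: B1 = {e, g}  B2 = {a, e}  B3 = {b, e}  B4 = {g, h}  B5 = {a, f}  B6 = {d, f}  B7 = {c, e}
Tree: B1–B2, B2–B3, B1–B4, B2–B5, B5–B6, B1–B7

The largest bag has 2 vertices, giving width 1; this decomposition certifies tw(G) ≤ 1. G has an edge, so its treewidth is at least 1. Combining the bounds, tw(G) = 1.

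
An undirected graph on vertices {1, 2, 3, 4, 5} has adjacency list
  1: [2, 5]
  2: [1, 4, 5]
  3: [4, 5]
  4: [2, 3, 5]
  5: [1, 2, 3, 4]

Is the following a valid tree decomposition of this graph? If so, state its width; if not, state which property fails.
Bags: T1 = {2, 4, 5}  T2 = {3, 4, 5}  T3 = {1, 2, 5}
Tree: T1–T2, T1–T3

Vertex coverage: the bags together contain {1, 2, 3, 4, 5}, the full vertex set. Edge coverage: each edge of G has both endpoints in at least one bag. Running intersection: for every vertex, the bags containing it form a connected subtree. All three properties hold, so this is a valid tree decomposition of width max|bag| − 1 = 2, and hence tw(G) ≤ 2.

Yes; width 2.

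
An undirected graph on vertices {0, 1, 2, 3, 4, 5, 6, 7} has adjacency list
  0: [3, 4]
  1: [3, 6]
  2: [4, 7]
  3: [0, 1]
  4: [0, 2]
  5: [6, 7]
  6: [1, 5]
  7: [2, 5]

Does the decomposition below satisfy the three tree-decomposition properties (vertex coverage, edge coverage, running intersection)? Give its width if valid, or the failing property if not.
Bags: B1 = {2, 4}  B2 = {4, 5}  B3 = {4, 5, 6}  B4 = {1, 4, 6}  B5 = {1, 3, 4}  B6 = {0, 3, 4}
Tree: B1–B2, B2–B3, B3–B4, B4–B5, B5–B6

A tree decomposition must satisfy three properties: every vertex lies in some bag; for every edge, both endpoints lie together in some bag; and for every vertex, the bags containing it form a connected subtree. Here vertex 7 appears in no bag, so the decomposition is invalid.

No — vertex 7 appears in no bag.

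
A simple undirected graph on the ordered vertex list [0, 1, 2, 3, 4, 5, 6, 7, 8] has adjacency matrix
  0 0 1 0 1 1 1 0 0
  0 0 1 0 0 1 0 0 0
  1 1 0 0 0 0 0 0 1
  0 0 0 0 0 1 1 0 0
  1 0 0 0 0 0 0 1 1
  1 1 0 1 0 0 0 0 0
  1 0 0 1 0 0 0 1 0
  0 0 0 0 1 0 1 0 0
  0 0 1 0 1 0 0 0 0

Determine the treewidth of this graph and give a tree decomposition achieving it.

Treewidth 3.
One such decomposition:
Bags: B1 = {1, 2, 4, 8}  B2 = {0, 1, 2, 4}  B3 = {0, 1, 4, 5}  B4 = {0, 4, 5, 7}  B5 = {0, 5, 6, 7}  B6 = {3, 5, 6, 7}
Tree: B1–B2, B2–B3, B3–B4, B4–B5, B5–B6

The largest bag has 4 vertices, giving width 3; this decomposition certifies tw(G) ≤ 3. For the lower bound: the 4 vertex sets {1,2,8}, {4}, {0}, {3,5,6,7} are disjoint, each induces a connected subgraph, and every pair is joined by at least one edge of G. Contracting each set to a single vertex therefore yields K_{4} as a minor, and since treewidth is minor-monotone, tw(G) ≥ tw(K_{4}) = 3. Therefore the treewidth is 3.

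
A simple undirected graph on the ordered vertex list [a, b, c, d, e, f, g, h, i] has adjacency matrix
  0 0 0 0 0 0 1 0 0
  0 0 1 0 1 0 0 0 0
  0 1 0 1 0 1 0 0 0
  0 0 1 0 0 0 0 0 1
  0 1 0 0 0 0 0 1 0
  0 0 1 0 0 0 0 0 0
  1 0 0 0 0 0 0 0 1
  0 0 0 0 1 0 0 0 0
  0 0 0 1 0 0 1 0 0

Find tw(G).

1

A width-1 tree decomposition is:
Bags: B1 = {d, i}  B2 = {c, d}  B3 = {b, c}  B4 = {b, e}  B5 = {g, i}  B6 = {a, g}  B7 = {c, f}  B8 = {e, h}
Tree: B1–B2, B2–B3, B3–B4, B1–B5, B5–B6, B3–B7, B4–B8
Each bag holds 2 vertices, so the decomposition has width 1, which upper-bounds the treewidth. Since G has at least one edge (e.g. i–d), it is not an edgeless graph, so tw(G) ≥ 1. The upper and lower bounds meet at 1, so that is the treewidth.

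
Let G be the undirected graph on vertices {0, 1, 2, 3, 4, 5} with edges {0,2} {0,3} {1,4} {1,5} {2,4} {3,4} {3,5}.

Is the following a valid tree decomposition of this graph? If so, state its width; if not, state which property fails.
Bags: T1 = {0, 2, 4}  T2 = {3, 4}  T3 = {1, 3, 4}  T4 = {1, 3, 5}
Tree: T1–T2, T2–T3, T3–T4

No — edge (0,3) lies in no bag.

A tree decomposition must satisfy three properties: every vertex lies in some bag; for every edge, both endpoints lie together in some bag; and for every vertex, the bags containing it form a connected subtree. Here edge (0,3) lies in no bag, so the decomposition is invalid.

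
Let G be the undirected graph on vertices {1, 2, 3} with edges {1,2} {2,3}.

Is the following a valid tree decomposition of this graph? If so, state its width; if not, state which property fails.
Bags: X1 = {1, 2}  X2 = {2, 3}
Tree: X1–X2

Every vertex of G appears in some bag (union = {1, 2, 3}); every edge is covered by a bag; and for each vertex v the set of bags containing v is connected in the bag tree. The decomposition is therefore valid. The largest bag has 2 vertices, so the width is 1.

Yes; width 1.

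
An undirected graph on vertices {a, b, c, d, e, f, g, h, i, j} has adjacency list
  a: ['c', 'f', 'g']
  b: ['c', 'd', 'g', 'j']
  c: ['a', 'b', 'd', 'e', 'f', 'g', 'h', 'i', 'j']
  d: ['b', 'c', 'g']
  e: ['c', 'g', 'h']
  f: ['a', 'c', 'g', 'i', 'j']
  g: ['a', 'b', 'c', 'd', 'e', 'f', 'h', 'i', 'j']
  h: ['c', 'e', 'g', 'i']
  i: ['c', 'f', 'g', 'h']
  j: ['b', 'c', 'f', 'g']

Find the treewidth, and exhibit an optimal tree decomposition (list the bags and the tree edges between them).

Treewidth 3.
Bags: B1 = {c, f, g, j}  B2 = {c, f, g, i}  B3 = {c, g, h, i}  B4 = {b, c, g, j}  B5 = {a, c, f, g}  B6 = {b, c, d, g}  B7 = {c, e, g, h}
Tree: B1–B2, B2–B3, B1–B4, B1–B5, B4–B6, B3–B7

Every bag has size at most 4, so the width is 4 − 1 = 3 and tw(G) ≤ 3. Conversely, {b, c, d, g} is a clique of size 4, and the vertices of any clique must share a bag in every tree decomposition; so some bag has ≥ 4 vertices and tw(G) ≥ 3. Therefore the treewidth is 3.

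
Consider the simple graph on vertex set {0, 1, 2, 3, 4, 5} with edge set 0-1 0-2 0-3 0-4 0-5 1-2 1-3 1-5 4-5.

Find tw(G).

2

A width-2 tree decomposition is:
Bags: B1 = {0, 1, 2}  B2 = {0, 1, 5}  B3 = {0, 1, 3}  B4 = {0, 4, 5}
Tree: B1–B2, B2–B3, B2–B4
Each bag holds 3 vertices, so the decomposition has width 2, which upper-bounds the treewidth. Conversely, {0, 1, 2} is a clique of size 3, and the vertices of any clique must share a bag in every tree decomposition; so some bag has ≥ 3 vertices and tw(G) ≥ 2. Therefore the treewidth is 2.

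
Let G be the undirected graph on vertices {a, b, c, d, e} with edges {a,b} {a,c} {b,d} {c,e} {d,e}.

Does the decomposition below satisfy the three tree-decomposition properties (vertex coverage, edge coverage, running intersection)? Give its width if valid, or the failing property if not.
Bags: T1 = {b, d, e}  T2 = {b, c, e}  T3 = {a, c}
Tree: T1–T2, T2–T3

A tree decomposition must satisfy three properties: every vertex lies in some bag; for every edge, both endpoints lie together in some bag; and for every vertex, the bags containing it form a connected subtree. Here edge (b,a) lies in no bag, so the decomposition is invalid.

No — edge (b,a) lies in no bag.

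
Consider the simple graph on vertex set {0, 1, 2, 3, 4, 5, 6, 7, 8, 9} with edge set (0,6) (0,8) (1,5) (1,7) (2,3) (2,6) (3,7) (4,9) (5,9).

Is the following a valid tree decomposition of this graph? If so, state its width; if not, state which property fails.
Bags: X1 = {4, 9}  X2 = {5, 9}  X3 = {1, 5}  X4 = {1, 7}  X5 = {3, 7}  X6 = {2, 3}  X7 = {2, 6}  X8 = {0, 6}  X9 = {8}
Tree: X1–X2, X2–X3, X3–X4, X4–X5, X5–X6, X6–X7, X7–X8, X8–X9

No — edge (0,8) lies in no bag.

A tree decomposition must satisfy three properties: every vertex lies in some bag; for every edge, both endpoints lie together in some bag; and for every vertex, the bags containing it form a connected subtree. Here edge (0,8) lies in no bag, so the decomposition is invalid.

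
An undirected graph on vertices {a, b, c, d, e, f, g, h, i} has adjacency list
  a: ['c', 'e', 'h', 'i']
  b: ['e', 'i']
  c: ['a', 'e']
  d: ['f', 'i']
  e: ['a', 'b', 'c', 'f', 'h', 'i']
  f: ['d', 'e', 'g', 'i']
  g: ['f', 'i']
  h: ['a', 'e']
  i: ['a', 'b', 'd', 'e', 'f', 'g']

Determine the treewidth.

2

A width-2 tree decomposition is:
Bags: B1 = {a, e, i}  B2 = {b, e, i}  B3 = {e, f, i}  B4 = {d, f, i}  B5 = {a, c, e}  B6 = {f, g, i}  B7 = {a, e, h}
Tree: B1–B2, B2–B3, B3–B4, B1–B5, B4–B6, B5–B7
Each bag holds 3 vertices, so the decomposition has width 2, which upper-bounds the treewidth. On the other hand G contains the 3-clique {a, e, h}. A clique must lie in a single bag of any decomposition, so no decomposition can have width below 2. Hence tw(G) = 2 exactly.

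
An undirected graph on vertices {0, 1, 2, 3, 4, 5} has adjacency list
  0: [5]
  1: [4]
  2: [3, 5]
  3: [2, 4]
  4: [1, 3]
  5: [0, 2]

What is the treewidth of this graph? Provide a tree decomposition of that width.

The largest bag has 2 vertices, giving width 1; this decomposition certifies tw(G) ≤ 1. G has an edge, so its treewidth is at least 1. Hence tw(G) = 1 exactly.

Treewidth 1.
One such decomposition:
Bags: B1 = {1, 4}  B2 = {3, 4}  B3 = {2, 3}  B4 = {2, 5}  B5 = {0, 5}
Tree: B1–B2, B2–B3, B3–B4, B4–B5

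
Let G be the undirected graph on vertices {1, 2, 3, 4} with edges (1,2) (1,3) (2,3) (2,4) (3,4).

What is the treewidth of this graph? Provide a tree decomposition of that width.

Treewidth 2.
One optimal decomposition is:
Bags: B1 = {1, 2, 3}  B2 = {2, 3, 4}
Tree: B1–B2

The largest bag has 3 vertices, giving width 2; this decomposition certifies tw(G) ≤ 2. Conversely, {1, 2, 3} is a clique of size 3, and the vertices of any clique must share a bag in every tree decomposition; so some bag has ≥ 3 vertices and tw(G) ≥ 2. Therefore the treewidth is 2.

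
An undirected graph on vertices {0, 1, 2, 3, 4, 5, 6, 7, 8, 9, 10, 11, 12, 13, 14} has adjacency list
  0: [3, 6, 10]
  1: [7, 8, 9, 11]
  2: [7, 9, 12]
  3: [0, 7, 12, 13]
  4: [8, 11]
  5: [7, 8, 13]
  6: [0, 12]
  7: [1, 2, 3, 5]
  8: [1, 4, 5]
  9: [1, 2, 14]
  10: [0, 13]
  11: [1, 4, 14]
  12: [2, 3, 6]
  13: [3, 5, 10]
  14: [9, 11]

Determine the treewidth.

A width-3 tree decomposition is:
Bags: B1 = {0, 6, 10, 12}  B2 = {0, 3, 10, 12}  B3 = {3, 10, 12, 13}  B4 = {2, 3, 12, 13}  B5 = {2, 3, 7, 13}  B6 = {2, 5, 7, 13}  B7 = {2, 5, 7, 9}  B8 = {1, 5, 7, 9}  B9 = {1, 5, 8, 9}  B10 = {1, 8, 9, 14}  B11 = {1, 8, 11, 14}  B12 = {4, 8, 11, 14}
Tree: B1–B2, B2–B3, B3–B4, B4–B5, B5–B6, B6–B7, B7–B8, B8–B9, B9–B10, B10–B11, B11–B12
The largest bag has 4 vertices, giving width 3; this decomposition certifies tw(G) ≤ 3. For the lower bound: the 4 vertex sets {0,6,10}, {12}, {3}, {2,5,7,13} are disjoint, each induces a connected subgraph, and every pair is joined by at least one edge of G. Contracting each set to a single vertex therefore yields K_{4} as a minor, and since treewidth is minor-monotone, tw(G) ≥ tw(K_{4}) = 3. Hence tw(G) = 3 exactly.

3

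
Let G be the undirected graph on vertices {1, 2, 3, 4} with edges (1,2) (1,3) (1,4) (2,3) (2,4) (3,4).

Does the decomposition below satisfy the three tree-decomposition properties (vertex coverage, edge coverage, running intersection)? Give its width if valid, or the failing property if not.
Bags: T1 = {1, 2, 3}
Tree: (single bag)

No — vertex 4 appears in no bag.

A tree decomposition must satisfy three properties: every vertex lies in some bag; for every edge, both endpoints lie together in some bag; and for every vertex, the bags containing it form a connected subtree. Here vertex 4 appears in no bag, so the decomposition is invalid.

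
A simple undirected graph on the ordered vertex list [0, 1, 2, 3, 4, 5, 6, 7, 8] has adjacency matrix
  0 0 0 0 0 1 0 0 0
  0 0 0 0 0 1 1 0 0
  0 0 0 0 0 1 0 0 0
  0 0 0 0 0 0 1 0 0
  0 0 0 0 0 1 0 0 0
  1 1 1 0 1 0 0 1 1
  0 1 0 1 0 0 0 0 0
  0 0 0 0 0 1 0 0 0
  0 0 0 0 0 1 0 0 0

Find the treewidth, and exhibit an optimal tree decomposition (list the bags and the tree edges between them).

Every bag has size at most 2, so the width is 2 − 1 = 1 and tw(G) ≤ 1. Any graph with an edge has treewidth ≥ 1, and G has the edge 5–7. The upper and lower bounds meet at 1, so that is the treewidth.

Treewidth 1.
One optimal decomposition is:
Bags: B1 = {5, 7}  B2 = {1, 5}  B3 = {2, 5}  B4 = {1, 6}  B5 = {0, 5}  B6 = {3, 6}  B7 = {5, 8}  B8 = {4, 5}
Tree: B1–B2, B2–B3, B2–B4, B2–B5, B4–B6, B2–B7, B2–B8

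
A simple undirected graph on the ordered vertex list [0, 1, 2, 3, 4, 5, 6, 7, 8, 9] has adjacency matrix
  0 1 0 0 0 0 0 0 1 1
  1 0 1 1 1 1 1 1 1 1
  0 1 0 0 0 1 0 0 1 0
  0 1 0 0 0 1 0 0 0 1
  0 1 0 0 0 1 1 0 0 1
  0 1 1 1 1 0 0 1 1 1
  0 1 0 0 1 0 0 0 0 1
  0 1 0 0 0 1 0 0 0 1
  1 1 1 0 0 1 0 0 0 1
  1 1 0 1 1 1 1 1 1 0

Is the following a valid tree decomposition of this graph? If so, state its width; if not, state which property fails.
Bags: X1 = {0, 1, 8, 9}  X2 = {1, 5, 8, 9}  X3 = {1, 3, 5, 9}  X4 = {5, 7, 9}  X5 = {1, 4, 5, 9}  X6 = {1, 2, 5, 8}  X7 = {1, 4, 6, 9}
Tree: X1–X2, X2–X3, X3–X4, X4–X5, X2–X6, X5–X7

A tree decomposition must satisfy three properties: every vertex lies in some bag; for every edge, both endpoints lie together in some bag; and for every vertex, the bags containing it form a connected subtree. Here edge (1,7) lies in no bag, so the decomposition is invalid.

No — edge (1,7) lies in no bag.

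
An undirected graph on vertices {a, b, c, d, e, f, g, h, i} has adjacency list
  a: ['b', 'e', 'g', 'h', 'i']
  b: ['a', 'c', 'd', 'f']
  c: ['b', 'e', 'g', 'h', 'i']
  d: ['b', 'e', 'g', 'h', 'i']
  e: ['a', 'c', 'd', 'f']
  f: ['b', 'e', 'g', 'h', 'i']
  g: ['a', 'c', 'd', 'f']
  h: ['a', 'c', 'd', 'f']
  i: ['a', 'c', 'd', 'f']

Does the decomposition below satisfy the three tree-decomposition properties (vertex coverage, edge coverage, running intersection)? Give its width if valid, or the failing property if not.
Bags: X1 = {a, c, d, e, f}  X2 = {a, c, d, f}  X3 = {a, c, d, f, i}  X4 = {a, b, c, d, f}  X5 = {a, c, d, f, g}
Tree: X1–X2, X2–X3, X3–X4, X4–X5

No — vertex h appears in no bag.

A tree decomposition must satisfy three properties: every vertex lies in some bag; for every edge, both endpoints lie together in some bag; and for every vertex, the bags containing it form a connected subtree. Here vertex h appears in no bag, so the decomposition is invalid.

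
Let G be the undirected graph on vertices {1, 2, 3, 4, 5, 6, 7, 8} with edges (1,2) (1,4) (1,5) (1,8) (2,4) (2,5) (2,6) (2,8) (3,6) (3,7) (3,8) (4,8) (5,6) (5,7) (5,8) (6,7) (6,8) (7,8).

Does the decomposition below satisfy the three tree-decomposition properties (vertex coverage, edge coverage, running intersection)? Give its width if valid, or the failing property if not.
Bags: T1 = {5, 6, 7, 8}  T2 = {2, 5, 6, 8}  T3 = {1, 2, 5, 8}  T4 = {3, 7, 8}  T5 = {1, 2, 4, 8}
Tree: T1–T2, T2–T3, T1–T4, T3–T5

No — edge (6,3) lies in no bag.

A tree decomposition must satisfy three properties: every vertex lies in some bag; for every edge, both endpoints lie together in some bag; and for every vertex, the bags containing it form a connected subtree. Here edge (6,3) lies in no bag, so the decomposition is invalid.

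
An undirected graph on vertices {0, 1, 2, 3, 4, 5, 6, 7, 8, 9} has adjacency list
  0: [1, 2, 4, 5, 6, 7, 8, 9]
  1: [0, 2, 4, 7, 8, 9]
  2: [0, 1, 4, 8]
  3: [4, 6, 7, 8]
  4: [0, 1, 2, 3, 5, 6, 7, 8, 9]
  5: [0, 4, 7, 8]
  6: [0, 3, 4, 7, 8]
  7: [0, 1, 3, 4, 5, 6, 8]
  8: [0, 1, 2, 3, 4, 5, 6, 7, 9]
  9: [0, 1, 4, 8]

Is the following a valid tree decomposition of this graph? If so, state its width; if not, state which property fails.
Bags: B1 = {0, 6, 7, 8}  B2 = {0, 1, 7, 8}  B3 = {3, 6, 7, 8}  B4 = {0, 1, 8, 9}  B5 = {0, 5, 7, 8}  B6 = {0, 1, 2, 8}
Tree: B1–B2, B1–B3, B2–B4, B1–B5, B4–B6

No — vertex 4 appears in no bag.

A tree decomposition must satisfy three properties: every vertex lies in some bag; for every edge, both endpoints lie together in some bag; and for every vertex, the bags containing it form a connected subtree. Here vertex 4 appears in no bag, so the decomposition is invalid.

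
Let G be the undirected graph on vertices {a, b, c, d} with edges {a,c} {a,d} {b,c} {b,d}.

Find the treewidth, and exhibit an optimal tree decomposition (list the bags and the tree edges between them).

Treewidth 2.
One optimal decomposition is:
Bags: B1 = {a, b, c}  B2 = {a, b, d}
Tree: B1–B2

The largest bag has 3 vertices, giving width 2; this decomposition certifies tw(G) ≤ 2. The edges a–c–b–d–a form a cycle, so G is not a tree and its treewidth is at least 2. Hence tw(G) = 2 exactly.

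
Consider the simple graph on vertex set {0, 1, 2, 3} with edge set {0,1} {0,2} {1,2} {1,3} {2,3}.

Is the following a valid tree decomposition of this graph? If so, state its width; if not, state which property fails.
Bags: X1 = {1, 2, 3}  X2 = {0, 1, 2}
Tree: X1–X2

Checking the three conditions: (i) the bags cover all of {0, 1, 2, 3}; (ii) for each edge, some bag contains both endpoints; (iii) the bags containing any fixed vertex form a subtree. All hold, so the decomposition is valid with width 3 − 1 = 2.

Yes; width 2.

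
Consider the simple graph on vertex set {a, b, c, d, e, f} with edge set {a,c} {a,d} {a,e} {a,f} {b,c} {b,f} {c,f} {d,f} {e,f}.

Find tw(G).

2

A width-2 tree decomposition is:
Bags: B1 = {b, c, f}  B2 = {a, c, f}  B3 = {a, d, f}  B4 = {a, e, f}
Tree: B1–B2, B2–B3, B2–B4
The largest bag has 3 vertices, giving width 2; this decomposition certifies tw(G) ≤ 2. Conversely, {a, d, f} is a clique of size 3, and the vertices of any clique must share a bag in every tree decomposition; so some bag has ≥ 3 vertices and tw(G) ≥ 2. Hence tw(G) = 2 exactly.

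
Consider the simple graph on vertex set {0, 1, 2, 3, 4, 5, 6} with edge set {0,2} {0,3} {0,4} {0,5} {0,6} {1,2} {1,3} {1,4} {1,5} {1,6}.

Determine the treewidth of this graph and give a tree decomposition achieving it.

Treewidth 2.
One such decomposition:
Bags: B1 = {0, 1, 2}  B2 = {0, 1, 4}  B3 = {0, 1, 6}  B4 = {0, 1, 3}  B5 = {0, 1, 5}
Tree: B1–B2, B2–B3, B3–B4, B4–B5

Each bag holds 3 vertices, so the decomposition has width 2, which upper-bounds the treewidth. For the lower bound, G contains the cycle 0–2–1–4–0, so G is not a forest; only forests have treewidth ≤ 1, hence tw(G) ≥ 2. The upper and lower bounds meet at 2, so that is the treewidth.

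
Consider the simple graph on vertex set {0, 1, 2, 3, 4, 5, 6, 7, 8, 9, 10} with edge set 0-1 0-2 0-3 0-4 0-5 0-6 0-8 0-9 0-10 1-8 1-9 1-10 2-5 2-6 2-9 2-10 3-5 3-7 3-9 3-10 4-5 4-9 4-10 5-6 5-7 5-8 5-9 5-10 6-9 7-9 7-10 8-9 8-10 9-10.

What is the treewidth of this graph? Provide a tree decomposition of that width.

Treewidth 4.
Bags: B1 = {0, 5, 8, 9, 10}  B2 = {0, 3, 5, 9, 10}  B3 = {0, 1, 8, 9, 10}  B4 = {3, 5, 7, 9, 10}  B5 = {0, 4, 5, 9, 10}  B6 = {0, 2, 5, 9, 10}  B7 = {0, 2, 5, 6, 9}
Tree: B1–B2, B1–B3, B2–B4, B1–B5, B1–B6, B6–B7

Each bag holds 5 vertices, so the decomposition has width 4, which upper-bounds the treewidth. On the other hand G contains the 5-clique {0, 1, 8, 9, 10}. A clique must lie in a single bag of any decomposition, so no decomposition can have width below 4. The upper and lower bounds meet at 4, so that is the treewidth.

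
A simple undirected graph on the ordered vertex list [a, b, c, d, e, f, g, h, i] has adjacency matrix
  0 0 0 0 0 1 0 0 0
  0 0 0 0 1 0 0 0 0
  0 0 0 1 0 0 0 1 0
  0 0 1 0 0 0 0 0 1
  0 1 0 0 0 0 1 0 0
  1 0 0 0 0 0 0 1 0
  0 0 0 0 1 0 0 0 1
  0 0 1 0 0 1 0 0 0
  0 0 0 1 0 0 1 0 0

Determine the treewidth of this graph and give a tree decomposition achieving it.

Each bag holds 2 vertices, so the decomposition has width 1, which upper-bounds the treewidth. G has an edge, so its treewidth is at least 1. Hence tw(G) = 1 exactly.

Treewidth 1.
One such decomposition:
Bags: B1 = {b, e}  B2 = {e, g}  B3 = {g, i}  B4 = {d, i}  B5 = {c, d}  B6 = {c, h}  B7 = {f, h}  B8 = {a, f}
Tree: B1–B2, B2–B3, B3–B4, B4–B5, B5–B6, B6–B7, B7–B8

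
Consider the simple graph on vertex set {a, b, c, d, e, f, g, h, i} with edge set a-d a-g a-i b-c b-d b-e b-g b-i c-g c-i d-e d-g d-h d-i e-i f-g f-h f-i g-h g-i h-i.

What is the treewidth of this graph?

3

A width-3 tree decomposition is:
Bags: B1 = {b, d, g, i}  B2 = {b, d, e, i}  B3 = {d, g, h, i}  B4 = {f, g, h, i}  B5 = {a, d, g, i}  B6 = {b, c, g, i}
Tree: B1–B2, B1–B3, B3–B4, B3–B5, B1–B6
Every bag has size at most 4, so the width is 4 − 1 = 3 and tw(G) ≤ 3. For the lower bound, the 4 vertices {d, g, h, i} are pairwise adjacent, and any tree decomposition puts a clique entirely inside one bag — forcing width ≥ 3. Hence tw(G) = 3 exactly.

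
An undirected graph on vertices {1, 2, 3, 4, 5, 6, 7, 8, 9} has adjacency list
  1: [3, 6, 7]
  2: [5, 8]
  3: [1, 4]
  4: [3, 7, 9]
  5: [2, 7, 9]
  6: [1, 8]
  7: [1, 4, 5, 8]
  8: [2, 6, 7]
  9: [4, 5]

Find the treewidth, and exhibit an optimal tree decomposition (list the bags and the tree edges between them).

Every bag has size at most 4, so the width is 4 − 1 = 3 and tw(G) ≤ 3. For the lower bound: the 4 vertex sets {3,4,9}, {1}, {7}, {2,5,6,8} are disjoint, each induces a connected subgraph, and every pair is joined by at least one edge of G. Contracting each set to a single vertex therefore yields K_{4} as a minor, and since treewidth is minor-monotone, tw(G) ≥ tw(K_{4}) = 3. Therefore the treewidth is 3.

Treewidth 3.
Bags: B1 = {1, 3, 4, 9}  B2 = {1, 4, 7, 9}  B3 = {1, 5, 7, 9}  B4 = {1, 5, 6, 7}  B5 = {5, 6, 7, 8}  B6 = {2, 5, 6, 8}
Tree: B1–B2, B2–B3, B3–B4, B4–B5, B5–B6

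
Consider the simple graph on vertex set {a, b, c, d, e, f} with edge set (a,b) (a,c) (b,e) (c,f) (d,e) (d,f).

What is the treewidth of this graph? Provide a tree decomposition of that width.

Treewidth 2.
One optimal decomposition is:
Bags: B1 = {a, c, f}  B2 = {a, d, f}  B3 = {a, d, e}  B4 = {a, b, e}
Tree: B1–B2, B2–B3, B3–B4

Every bag has size at most 3, so the width is 3 − 1 = 2 and tw(G) ≤ 2. For the lower bound, G contains the cycle a–c–f–d–e–b–a, so G is not a forest; only forests have treewidth ≤ 1, hence tw(G) ≥ 2. Therefore the treewidth is 2.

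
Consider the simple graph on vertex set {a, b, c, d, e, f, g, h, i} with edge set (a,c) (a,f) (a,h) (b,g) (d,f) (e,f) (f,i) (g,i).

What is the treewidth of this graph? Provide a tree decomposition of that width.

Each bag holds 2 vertices, so the decomposition has width 1, which upper-bounds the treewidth. G has an edge, so its treewidth is at least 1. Therefore the treewidth is 1.

Treewidth 1.
One optimal decomposition is:
Bags: B1 = {a, h}  B2 = {a, f}  B3 = {e, f}  B4 = {f, i}  B5 = {a, c}  B6 = {g, i}  B7 = {d, f}  B8 = {b, g}
Tree: B1–B2, B2–B3, B2–B4, B2–B5, B4–B6, B4–B7, B6–B8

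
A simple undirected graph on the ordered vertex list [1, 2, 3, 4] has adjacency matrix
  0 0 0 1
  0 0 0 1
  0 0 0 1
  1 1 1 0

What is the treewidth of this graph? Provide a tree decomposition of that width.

Treewidth 1.
Bags: B1 = {3, 4}  B2 = {1, 4}  B3 = {2, 4}
Tree: B1–B2, B2–B3

Every bag has size at most 2, so the width is 2 − 1 = 1 and tw(G) ≤ 1. Since G has at least one edge (e.g. 4–3), it is not an edgeless graph, so tw(G) ≥ 1. The upper and lower bounds meet at 1, so that is the treewidth.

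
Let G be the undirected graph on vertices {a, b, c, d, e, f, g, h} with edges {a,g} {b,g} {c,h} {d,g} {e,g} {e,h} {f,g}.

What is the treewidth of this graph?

A width-1 tree decomposition is:
Bags: B1 = {f, g}  B2 = {d, g}  B3 = {e, g}  B4 = {b, g}  B5 = {e, h}  B6 = {c, h}  B7 = {a, g}
Tree: B1–B2, B1–B3, B2–B4, B3–B5, B5–B6, B2–B7
The largest bag has 2 vertices, giving width 1; this decomposition certifies tw(G) ≤ 1. Since G has at least one edge (e.g. f–g), it is not an edgeless graph, so tw(G) ≥ 1. Combining the bounds, tw(G) = 1.

1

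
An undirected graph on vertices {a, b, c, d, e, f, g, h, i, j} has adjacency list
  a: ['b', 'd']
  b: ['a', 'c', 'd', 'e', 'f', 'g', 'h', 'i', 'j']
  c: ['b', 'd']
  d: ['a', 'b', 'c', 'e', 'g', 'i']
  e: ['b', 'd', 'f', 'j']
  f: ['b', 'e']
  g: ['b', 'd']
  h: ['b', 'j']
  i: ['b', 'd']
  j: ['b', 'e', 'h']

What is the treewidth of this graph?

2

A width-2 tree decomposition is:
Bags: B1 = {a, b, d}  B2 = {b, d, e}  B3 = {b, e, j}  B4 = {b, e, f}  B5 = {b, d, i}  B6 = {b, h, j}  B7 = {b, c, d}  B8 = {b, d, g}
Tree: B1–B2, B2–B3, B3–B4, B1–B5, B3–B6, B1–B7, B1–B8
The largest bag has 3 vertices, giving width 2; this decomposition certifies tw(G) ≤ 2. For the lower bound, the 3 vertices {b, d, g} are pairwise adjacent, and any tree decomposition puts a clique entirely inside one bag — forcing width ≥ 2. The upper and lower bounds meet at 2, so that is the treewidth.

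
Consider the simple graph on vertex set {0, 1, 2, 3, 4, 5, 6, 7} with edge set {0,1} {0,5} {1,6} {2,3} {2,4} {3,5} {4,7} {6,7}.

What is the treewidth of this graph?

2

A width-2 tree decomposition is:
Bags: B1 = {0, 1, 6}  B2 = {0, 6, 7}  B3 = {0, 4, 7}  B4 = {0, 2, 4}  B5 = {0, 2, 3}  B6 = {0, 3, 5}
Tree: B1–B2, B2–B3, B3–B4, B4–B5, B5–B6
Each bag holds 3 vertices, so the decomposition has width 2, which upper-bounds the treewidth. For the lower bound, G contains the cycle 0–1–6–7–4–2–3–5–0, so G is not a forest; only forests have treewidth ≤ 1, hence tw(G) ≥ 2. Therefore the treewidth is 2.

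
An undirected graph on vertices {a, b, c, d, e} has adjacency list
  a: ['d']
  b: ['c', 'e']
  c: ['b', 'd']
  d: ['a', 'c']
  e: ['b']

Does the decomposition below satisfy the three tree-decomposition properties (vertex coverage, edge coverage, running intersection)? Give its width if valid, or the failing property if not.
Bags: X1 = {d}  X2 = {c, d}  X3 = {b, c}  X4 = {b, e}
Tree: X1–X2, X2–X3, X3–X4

A tree decomposition must satisfy three properties: every vertex lies in some bag; for every edge, both endpoints lie together in some bag; and for every vertex, the bags containing it form a connected subtree. Here vertex a appears in no bag, so the decomposition is invalid.

No — vertex a appears in no bag.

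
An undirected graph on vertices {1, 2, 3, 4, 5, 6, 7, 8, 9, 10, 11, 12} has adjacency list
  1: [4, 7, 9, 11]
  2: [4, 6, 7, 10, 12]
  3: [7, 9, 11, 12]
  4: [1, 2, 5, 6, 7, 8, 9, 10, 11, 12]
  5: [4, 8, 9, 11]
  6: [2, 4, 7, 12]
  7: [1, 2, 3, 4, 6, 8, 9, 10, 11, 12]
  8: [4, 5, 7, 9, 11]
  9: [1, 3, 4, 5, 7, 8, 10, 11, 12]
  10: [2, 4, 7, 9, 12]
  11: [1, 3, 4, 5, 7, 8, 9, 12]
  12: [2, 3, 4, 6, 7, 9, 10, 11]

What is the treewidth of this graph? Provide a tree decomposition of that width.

Treewidth 4.
One optimal decomposition is:
Bags: B1 = {1, 4, 7, 9, 11}  B2 = {4, 7, 9, 11, 12}  B3 = {4, 7, 9, 10, 12}  B4 = {3, 7, 9, 11, 12}  B5 = {4, 7, 8, 9, 11}  B6 = {2, 4, 7, 10, 12}  B7 = {2, 4, 6, 7, 12}  B8 = {4, 5, 8, 9, 11}
Tree: B1–B2, B2–B3, B2–B4, B2–B5, B3–B6, B6–B7, B5–B8

Every bag has size at most 5, so the width is 5 − 1 = 4 and tw(G) ≤ 4. For the lower bound, the 5 vertices {3, 7, 9, 11, 12} are pairwise adjacent, and any tree decomposition puts a clique entirely inside one bag — forcing width ≥ 4. Therefore the treewidth is 4.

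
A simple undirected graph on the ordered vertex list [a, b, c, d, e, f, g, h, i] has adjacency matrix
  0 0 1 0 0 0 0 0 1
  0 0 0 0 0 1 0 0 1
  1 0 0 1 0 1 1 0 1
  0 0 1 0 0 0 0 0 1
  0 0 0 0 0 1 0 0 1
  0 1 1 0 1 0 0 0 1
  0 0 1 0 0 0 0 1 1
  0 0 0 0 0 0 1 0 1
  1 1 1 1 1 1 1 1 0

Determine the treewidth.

2

A width-2 tree decomposition is:
Bags: B1 = {c, f, i}  B2 = {c, g, i}  B3 = {g, h, i}  B4 = {b, f, i}  B5 = {e, f, i}  B6 = {a, c, i}  B7 = {c, d, i}
Tree: B1–B2, B2–B3, B1–B4, B1–B5, B1–B6, B1–B7
The largest bag has 3 vertices, giving width 2; this decomposition certifies tw(G) ≤ 2. On the other hand G contains the 3-clique {e, f, i}. A clique must lie in a single bag of any decomposition, so no decomposition can have width below 2. Combining the bounds, tw(G) = 2.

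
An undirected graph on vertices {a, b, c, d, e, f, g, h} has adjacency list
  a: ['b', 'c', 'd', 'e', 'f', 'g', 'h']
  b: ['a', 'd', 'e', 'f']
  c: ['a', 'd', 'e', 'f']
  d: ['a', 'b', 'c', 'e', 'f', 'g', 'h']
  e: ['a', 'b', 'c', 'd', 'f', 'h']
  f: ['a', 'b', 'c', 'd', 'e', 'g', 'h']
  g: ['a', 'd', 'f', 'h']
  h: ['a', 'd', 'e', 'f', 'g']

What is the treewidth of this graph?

4

A width-4 tree decomposition is:
Bags: B1 = {a, d, f, g, h}  B2 = {a, d, e, f, h}  B3 = {a, b, d, e, f}  B4 = {a, c, d, e, f}
Tree: B1–B2, B2–B3, B2–B4
Each bag holds 5 vertices, so the decomposition has width 4, which upper-bounds the treewidth. On the other hand G contains the 5-clique {a, d, f, g, h}. A clique must lie in a single bag of any decomposition, so no decomposition can have width below 4. Hence tw(G) = 4 exactly.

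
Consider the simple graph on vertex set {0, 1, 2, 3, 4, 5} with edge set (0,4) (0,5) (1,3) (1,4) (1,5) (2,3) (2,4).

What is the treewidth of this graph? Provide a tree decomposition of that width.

The largest bag has 3 vertices, giving width 2; this decomposition certifies tw(G) ≤ 2. Since 0–5–1–4–0 is a cycle in G, G is not acyclic. Forests are exactly the graphs of treewidth ≤ 1, so tw(G) ≥ 2. The upper and lower bounds meet at 2, so that is the treewidth.

Treewidth 2.
One such decomposition:
Bags: B1 = {0, 4, 5}  B2 = {1, 4, 5}  B3 = {1, 2, 4}  B4 = {1, 2, 3}
Tree: B1–B2, B2–B3, B3–B4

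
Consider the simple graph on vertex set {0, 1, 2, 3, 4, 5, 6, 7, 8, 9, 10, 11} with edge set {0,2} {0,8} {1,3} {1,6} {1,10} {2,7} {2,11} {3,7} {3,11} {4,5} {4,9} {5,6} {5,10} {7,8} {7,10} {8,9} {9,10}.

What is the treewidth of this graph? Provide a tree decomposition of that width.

Every bag has size at most 4, so the width is 4 − 1 = 3 and tw(G) ≤ 3. For the lower bound: the 4 vertex sets {4,5,6}, {1}, {10}, {3,7,8,9} are disjoint, each induces a connected subgraph, and every pair is joined by at least one edge of G. Contracting each set to a single vertex therefore yields K_{4} as a minor, and since treewidth is minor-monotone, tw(G) ≥ tw(K_{4}) = 3. Hence tw(G) = 3 exactly.

Treewidth 3.
Bags: B1 = {1, 4, 5, 6}  B2 = {1, 4, 5, 10}  B3 = {1, 4, 9, 10}  B4 = {1, 3, 9, 10}  B5 = {3, 7, 9, 10}  B6 = {3, 7, 8, 9}  B7 = {3, 7, 8, 11}  B8 = {2, 7, 8, 11}  B9 = {0, 2, 8, 11}
Tree: B1–B2, B2–B3, B3–B4, B4–B5, B5–B6, B6–B7, B7–B8, B8–B9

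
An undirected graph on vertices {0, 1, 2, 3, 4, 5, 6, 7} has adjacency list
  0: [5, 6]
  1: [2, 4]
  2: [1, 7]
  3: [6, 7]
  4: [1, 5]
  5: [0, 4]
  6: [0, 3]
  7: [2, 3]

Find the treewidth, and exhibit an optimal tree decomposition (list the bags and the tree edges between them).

Treewidth 2.
One such decomposition:
Bags: B1 = {1, 2, 7}  B2 = {1, 3, 7}  B3 = {1, 3, 6}  B4 = {0, 1, 6}  B5 = {0, 1, 5}  B6 = {1, 4, 5}
Tree: B1–B2, B2–B3, B3–B4, B4–B5, B5–B6

Each bag holds 3 vertices, so the decomposition has width 2, which upper-bounds the treewidth. The edges 1–2–7–3–6–0–5–4–1 form a cycle, so G is not a tree and its treewidth is at least 2. The upper and lower bounds meet at 2, so that is the treewidth.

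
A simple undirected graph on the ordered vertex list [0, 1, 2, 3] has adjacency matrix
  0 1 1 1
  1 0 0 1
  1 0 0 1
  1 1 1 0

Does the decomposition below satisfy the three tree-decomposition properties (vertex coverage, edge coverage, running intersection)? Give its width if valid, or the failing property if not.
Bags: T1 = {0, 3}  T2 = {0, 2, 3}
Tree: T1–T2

A tree decomposition must satisfy three properties: every vertex lies in some bag; for every edge, both endpoints lie together in some bag; and for every vertex, the bags containing it form a connected subtree. Here vertex 1 appears in no bag, so the decomposition is invalid.

No — vertex 1 appears in no bag.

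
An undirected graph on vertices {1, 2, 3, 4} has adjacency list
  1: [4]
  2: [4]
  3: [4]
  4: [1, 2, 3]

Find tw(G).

A width-1 tree decomposition is:
Bags: B1 = {1, 4}  B2 = {2, 4}  B3 = {3, 4}
Tree: B1–B2, B2–B3
The largest bag has 2 vertices, giving width 1; this decomposition certifies tw(G) ≤ 1. G has an edge, so its treewidth is at least 1. Combining the bounds, tw(G) = 1.

1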